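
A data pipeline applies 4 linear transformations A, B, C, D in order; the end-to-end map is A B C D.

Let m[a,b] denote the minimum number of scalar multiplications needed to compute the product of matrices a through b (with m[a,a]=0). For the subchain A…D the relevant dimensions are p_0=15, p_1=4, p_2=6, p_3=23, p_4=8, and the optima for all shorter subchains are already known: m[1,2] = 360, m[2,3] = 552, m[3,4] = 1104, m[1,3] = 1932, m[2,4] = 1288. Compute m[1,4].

1768

m[1,4] = min over k∈[1,3] of m[1,k]+m[k+1,4]+p_{0}·p_k·p_{4}.
k=1: 0 + 1288 + 15·4·8 = 1768; k=2: 360 + 1104 + 15·6·8 = 2184; k=3: 1932 + 0 + 15·23·8 = 4692.
Minimum: 1768 at k=1.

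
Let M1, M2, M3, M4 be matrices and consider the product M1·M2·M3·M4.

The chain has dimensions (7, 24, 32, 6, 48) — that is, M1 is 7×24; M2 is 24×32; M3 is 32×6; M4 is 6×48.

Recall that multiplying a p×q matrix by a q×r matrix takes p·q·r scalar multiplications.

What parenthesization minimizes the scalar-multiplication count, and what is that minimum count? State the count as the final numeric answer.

7632

Adjacent pairs: M1M2 = 7·24·32 = 5376; M2M3 = 24·32·6 = 4608; M3M4 = 32·6·48 = 9216.
Length 3: M1..M3: k=1: 0+4608+7·24·6=5616; k=2: 5376+0+7·32·6=6720 → min 5616 | M2..M4: k=2: 0+9216+24·32·48=46080; k=3: 4608+0+24·6·48=11520 → min 11520.
Length 4: M1..M4: k=1: 0+11520+7·24·48=19584; k=2: 5376+9216+7·32·48=25344; k=3: 5616+0+7·6·48=7632 → min 7632.
Optimal parenthesization: ((M1·(M2·M3))·M4) with cost 7632.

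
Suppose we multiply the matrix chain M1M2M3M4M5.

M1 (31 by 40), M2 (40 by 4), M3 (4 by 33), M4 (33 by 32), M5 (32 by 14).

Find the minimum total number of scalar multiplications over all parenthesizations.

12712

Adjacent pairs: M1M2 = 31·40·4 = 4960; M2M3 = 40·4·33 = 5280; M3M4 = 4·33·32 = 4224; M4M5 = 33·32·14 = 14784.
Length 3: M1..M3: k=1: 0+5280+31·40·33=46200; k=2: 4960+0+31·4·33=9052 → min 9052 | M2..M4: k=2: 0+4224+40·4·32=9344; k=3: 5280+0+40·33·32=47520 → min 9344 | M3..M5: k=3: 0+14784+4·33·14=16632; k=4: 4224+0+4·32·14=6016 → min 6016.
Length 4: M1..M4: k=1: 0+9344+31·40·32=49024; k=2: 4960+4224+31·4·32=13152; k=3: 9052+0+31·33·32=41788 → min 13152 | M2..M5: k=2: 0+6016+40·4·14=8256; k=3: 5280+14784+40·33·14=38544; k=4: 9344+0+40·32·14=27264 → min 8256.
Length 5: M1..M5: k=1: 0+8256+31·40·14=25616; k=2: 4960+6016+31·4·14=12712; k=3: 9052+14784+31·33·14=38158; k=4: 13152+0+31·32·14=27040 → min 12712.
Optimal order: ((M1M2)((M3M4)M5)) with cost 12712.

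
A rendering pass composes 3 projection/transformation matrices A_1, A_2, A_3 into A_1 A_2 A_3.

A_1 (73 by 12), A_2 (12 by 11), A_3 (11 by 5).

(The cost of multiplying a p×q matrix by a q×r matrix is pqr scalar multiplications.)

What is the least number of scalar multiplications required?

5040

Order (A_1 (A_2 A_3)): (A_2 A_3): 12×11 by 11×5 → 12×5, cost 12·11·5 = 660; (A_1 (A_2 A_3)): 73×12 by 12×5 → 73×5, cost 73·12·5 = 4380; cumulative 5040. Total 5040.
Order ((A_1 A_2) A_3): (A_1 A_2): 73×12 by 12×11 → 73×11, cost 73·12·11 = 9636; ((A_1 A_2) A_3): 73×11 by 11×5 → 73×5, cost 73·11·5 = 4015; cumulative 13651. Total 13651.
Minimum: 5040.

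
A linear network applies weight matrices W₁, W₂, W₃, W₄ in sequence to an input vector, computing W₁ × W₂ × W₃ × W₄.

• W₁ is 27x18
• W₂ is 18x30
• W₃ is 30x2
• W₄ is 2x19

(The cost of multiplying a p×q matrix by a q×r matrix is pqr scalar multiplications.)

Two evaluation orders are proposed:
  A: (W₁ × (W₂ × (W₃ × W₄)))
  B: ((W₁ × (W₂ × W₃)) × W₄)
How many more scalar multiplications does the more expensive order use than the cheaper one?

Order A = (W₁ × (W₂ × (W₃ × W₄))): (W₃ × W₄): 30×2 by 2×19 → 30×19, cost 30·2·19 = 1140; (W₂ × (W₃ × W₄)): 18×30 by 30×19 → 18×19, cost 18·30·19 = 10260; cumulative 11400; (W₁ × (W₂ × (W₃ × W₄))): 27×18 by 18×19 → 27×19, cost 27·18·19 = 9234; cumulative 20634. Total 20634.
Order B = ((W₁ × (W₂ × W₃)) × W₄): (W₂ × W₃): 18×30 by 30×2 → 18×2, cost 18·30·2 = 1080; (W₁ × (W₂ × W₃)): 27×18 by 18×2 → 27×2, cost 27·18·2 = 972; cumulative 2052; ((W₁ × (W₂ × W₃)) × W₄): 27×2 by 2×19 → 27×19, cost 27·2·19 = 1026; cumulative 3078. Total 3078.
Difference: |20634 − 3078| = 17556.

17556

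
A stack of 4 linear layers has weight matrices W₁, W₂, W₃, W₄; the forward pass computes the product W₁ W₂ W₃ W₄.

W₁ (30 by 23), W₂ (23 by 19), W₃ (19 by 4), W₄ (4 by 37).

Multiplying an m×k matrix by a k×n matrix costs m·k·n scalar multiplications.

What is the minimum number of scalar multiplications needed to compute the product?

8948

Adjacent pairs: W₁W₂ = 30·23·19 = 13110; W₂W₃ = 23·19·4 = 1748; W₃W₄ = 19·4·37 = 2812.
Length 3: W₁..W₃: k=1: 0+1748+30·23·4=4508; k=2: 13110+0+30·19·4=15390 → min 4508 | W₂..W₄: k=2: 0+2812+23·19·37=18981; k=3: 1748+0+23·4·37=5152 → min 5152.
Length 4: W₁..W₄: k=1: 0+5152+30·23·37=30682; k=2: 13110+2812+30·19·37=37012; k=3: 4508+0+30·4·37=8948 → min 8948.
Optimal order: ((W₁ (W₂ W₃)) W₄) with cost 8948.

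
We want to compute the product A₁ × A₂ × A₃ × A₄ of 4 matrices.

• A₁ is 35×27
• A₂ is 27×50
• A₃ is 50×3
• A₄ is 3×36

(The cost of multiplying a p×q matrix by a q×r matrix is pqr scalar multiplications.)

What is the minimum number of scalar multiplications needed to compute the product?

Adjacent pairs: A₁A₂ = 35·27·50 = 47250; A₂A₃ = 27·50·3 = 4050; A₃A₄ = 50·3·36 = 5400.
Length 3: A₁..A₃: k=1: 0+4050+35·27·3=6885; k=2: 47250+0+35·50·3=52500 → min 6885 | A₂..A₄: k=2: 0+5400+27·50·36=54000; k=3: 4050+0+27·3·36=6966 → min 6966.
Length 4: A₁..A₄: k=1: 0+6966+35·27·36=40986; k=2: 47250+5400+35·50·36=115650; k=3: 6885+0+35·3·36=10665 → min 10665.
Optimal order: ((A₁ × (A₂ × A₃)) × A₄) with cost 10665.

10665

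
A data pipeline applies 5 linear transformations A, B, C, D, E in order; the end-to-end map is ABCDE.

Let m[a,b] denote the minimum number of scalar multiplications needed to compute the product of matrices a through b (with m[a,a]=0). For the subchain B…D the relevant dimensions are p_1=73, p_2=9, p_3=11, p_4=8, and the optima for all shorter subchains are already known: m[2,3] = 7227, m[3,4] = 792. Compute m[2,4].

6048

m[2,4] = min over k∈[2,3] of m[2,k]+m[k+1,4]+p_{1}·p_k·p_{4}.
k=2: 0 + 792 + 73·9·8 = 6048; k=3: 7227 + 0 + 73·11·8 = 13651.
Minimum: 6048 at k=2.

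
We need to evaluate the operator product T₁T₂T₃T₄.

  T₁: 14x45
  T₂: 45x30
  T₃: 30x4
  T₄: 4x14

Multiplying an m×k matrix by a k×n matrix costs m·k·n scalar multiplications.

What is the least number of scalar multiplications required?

Adjacent pairs: T₁T₂ = 14·45·30 = 18900; T₂T₃ = 45·30·4 = 5400; T₃T₄ = 30·4·14 = 1680.
Length 3: T₁..T₃: k=1: 0+5400+14·45·4=7920; k=2: 18900+0+14·30·4=20580 → min 7920 | T₂..T₄: k=2: 0+1680+45·30·14=20580; k=3: 5400+0+45·4·14=7920 → min 7920.
Length 4: T₁..T₄: k=1: 0+7920+14·45·14=16740; k=2: 18900+1680+14·30·14=26460; k=3: 7920+0+14·4·14=8704 → min 8704.
Optimal order: ((T₁(T₂T₃))T₄) with cost 8704.

8704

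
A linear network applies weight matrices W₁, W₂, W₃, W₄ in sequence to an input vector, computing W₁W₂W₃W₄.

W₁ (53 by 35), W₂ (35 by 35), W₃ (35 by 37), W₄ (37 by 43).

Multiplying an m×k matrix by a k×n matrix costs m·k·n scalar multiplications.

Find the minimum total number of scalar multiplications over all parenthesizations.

180775

Adjacent pairs: W₁W₂ = 53·35·35 = 64925; W₂W₃ = 35·35·37 = 45325; W₃W₄ = 35·37·43 = 55685.
Length 3: W₁..W₃: k=1: 0+45325+53·35·37=113960; k=2: 64925+0+53·35·37=133560 → min 113960 | W₂..W₄: k=2: 0+55685+35·35·43=108360; k=3: 45325+0+35·37·43=101010 → min 101010.
Length 4: W₁..W₄: k=1: 0+101010+53·35·43=180775; k=2: 64925+55685+53·35·43=200375; k=3: 113960+0+53·37·43=198283 → min 180775.
Optimal order: (W₁((W₂W₃)W₄)) with cost 180775.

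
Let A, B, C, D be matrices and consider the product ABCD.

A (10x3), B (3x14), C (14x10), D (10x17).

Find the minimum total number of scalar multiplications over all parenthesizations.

Adjacent pairs: AB = 10·3·14 = 420; BC = 3·14·10 = 420; CD = 14·10·17 = 2380.
Length 3: A..C: k=1: 0+420+10·3·10=720; k=2: 420+0+10·14·10=1820 → min 720 | B..D: k=2: 0+2380+3·14·17=3094; k=3: 420+0+3·10·17=930 → min 930.
Length 4: A..D: k=1: 0+930+10·3·17=1440; k=2: 420+2380+10·14·17=5180; k=3: 720+0+10·10·17=2420 → min 1440.
Optimal order: (A((BC)D)) with cost 1440.

1440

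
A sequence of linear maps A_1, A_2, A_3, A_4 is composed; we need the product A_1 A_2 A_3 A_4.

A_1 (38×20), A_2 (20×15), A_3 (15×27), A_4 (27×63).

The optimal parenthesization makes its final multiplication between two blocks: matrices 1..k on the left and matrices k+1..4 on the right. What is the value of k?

2

Adjacent pairs: A_1A_2 = 38·20·15 = 11400; A_2A_3 = 20·15·27 = 8100; A_3A_4 = 15·27·63 = 25515.
Length 3: A_1..A_3: k=1: 0+8100+38·20·27=28620; k=2: 11400+0+38·15·27=26790 → min 26790 | A_2..A_4: k=2: 0+25515+20·15·63=44415; k=3: 8100+0+20·27·63=42120 → min 42120.
Top-level splits: k=1: (A_1..A_1)·(A_2..A_4) → 0+42120+38·20·63 = 90000; k=2: (A_1..A_2)·(A_3..A_4) → 11400+25515+38·15·63 = 72825; k=3: (A_1..A_3)·(A_4..A_4) → 26790+0+38·27·63 = 91428.
Best split is after A_2, i.e. k = 2.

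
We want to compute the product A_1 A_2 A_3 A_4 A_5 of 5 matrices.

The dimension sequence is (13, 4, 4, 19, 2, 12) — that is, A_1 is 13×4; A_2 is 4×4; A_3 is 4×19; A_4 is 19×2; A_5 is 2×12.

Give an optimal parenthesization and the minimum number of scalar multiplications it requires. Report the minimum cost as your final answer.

Adjacent pairs: A_1A_2 = 13·4·4 = 208; A_2A_3 = 4·4·19 = 304; A_3A_4 = 4·19·2 = 152; A_4A_5 = 19·2·12 = 456.
Length 3: A_1..A_3: k=1: 0+304+13·4·19=1292; k=2: 208+0+13·4·19=1196 → min 1196 | A_2..A_4: k=2: 0+152+4·4·2=184; k=3: 304+0+4·19·2=456 → min 184 | A_3..A_5: k=3: 0+456+4·19·12=1368; k=4: 152+0+4·2·12=248 → min 248.
Length 4: A_1..A_4: k=1: 0+184+13·4·2=288; k=2: 208+152+13·4·2=464; k=3: 1196+0+13·19·2=1690 → min 288 | A_2..A_5: k=2: 0+248+4·4·12=440; k=3: 304+456+4·19·12=1672; k=4: 184+0+4·2·12=280 → min 280.
Length 5: A_1..A_5: k=1: 0+280+13·4·12=904; k=2: 208+248+13·4·12=1080; k=3: 1196+456+13·19·12=4616; k=4: 288+0+13·2·12=600 → min 600.
Optimal parenthesization: ((A_1 (A_2 (A_3 A_4))) A_5) with cost 600.

600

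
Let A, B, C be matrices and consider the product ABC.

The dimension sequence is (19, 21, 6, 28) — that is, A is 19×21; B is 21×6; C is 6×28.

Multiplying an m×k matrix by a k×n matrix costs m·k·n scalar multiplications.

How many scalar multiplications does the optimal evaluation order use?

5586

Order (A(BC)): (BC): 21×6 by 6×28 → 21×28, cost 21·6·28 = 3528; (A(BC)): 19×21 by 21×28 → 19×28, cost 19·21·28 = 11172; cumulative 14700. Total 14700.
Order ((AB)C): (AB): 19×21 by 21×6 → 19×6, cost 19·21·6 = 2394; ((AB)C): 19×6 by 6×28 → 19×28, cost 19·6·28 = 3192; cumulative 5586. Total 5586.
Minimum: 5586.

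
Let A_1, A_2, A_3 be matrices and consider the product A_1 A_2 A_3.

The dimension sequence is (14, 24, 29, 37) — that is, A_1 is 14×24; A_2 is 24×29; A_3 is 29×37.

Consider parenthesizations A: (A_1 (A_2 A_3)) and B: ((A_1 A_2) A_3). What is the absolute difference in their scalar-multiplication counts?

13418

Order A = (A_1 (A_2 A_3)): (A_2 A_3): 24×29 by 29×37 → 24×37, cost 24·29·37 = 25752; (A_1 (A_2 A_3)): 14×24 by 24×37 → 14×37, cost 14·24·37 = 12432; cumulative 38184. Total 38184.
Order B = ((A_1 A_2) A_3): (A_1 A_2): 14×24 by 24×29 → 14×29, cost 14·24·29 = 9744; ((A_1 A_2) A_3): 14×29 by 29×37 → 14×37, cost 14·29·37 = 15022; cumulative 24766. Total 24766.
Difference: |38184 − 24766| = 13418.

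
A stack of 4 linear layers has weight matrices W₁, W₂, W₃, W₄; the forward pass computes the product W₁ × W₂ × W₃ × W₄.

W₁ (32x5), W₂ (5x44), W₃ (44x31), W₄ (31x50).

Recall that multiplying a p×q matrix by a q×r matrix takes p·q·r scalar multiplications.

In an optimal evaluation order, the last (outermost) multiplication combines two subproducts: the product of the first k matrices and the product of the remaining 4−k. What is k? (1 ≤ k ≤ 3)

1

Adjacent pairs: W₁W₂ = 32·5·44 = 7040; W₂W₃ = 5·44·31 = 6820; W₃W₄ = 44·31·50 = 68200.
Length 3: W₁..W₃: k=1: 0+6820+32·5·31=11780; k=2: 7040+0+32·44·31=50688 → min 11780 | W₂..W₄: k=2: 0+68200+5·44·50=79200; k=3: 6820+0+5·31·50=14570 → min 14570.
Top-level splits: k=1: (W₁..W₁)·(W₂..W₄) → 0+14570+32·5·50 = 22570; k=2: (W₁..W₂)·(W₃..W₄) → 7040+68200+32·44·50 = 145640; k=3: (W₁..W₃)·(W₄..W₄) → 11780+0+32·31·50 = 61380.
Best split is after W₁, i.e. k = 1.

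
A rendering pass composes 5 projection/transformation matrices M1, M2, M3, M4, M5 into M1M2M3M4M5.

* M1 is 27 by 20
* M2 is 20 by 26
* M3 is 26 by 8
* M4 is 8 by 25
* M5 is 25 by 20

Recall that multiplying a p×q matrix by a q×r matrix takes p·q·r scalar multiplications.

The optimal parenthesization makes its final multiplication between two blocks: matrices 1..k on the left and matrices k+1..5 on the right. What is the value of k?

3

Adjacent pairs: M1M2 = 27·20·26 = 14040; M2M3 = 20·26·8 = 4160; M3M4 = 26·8·25 = 5200; M4M5 = 8·25·20 = 4000.
Length 3: M1..M3: k=1: 0+4160+27·20·8=8480; k=2: 14040+0+27·26·8=19656 → min 8480 | M2..M4: k=2: 0+5200+20·26·25=18200; k=3: 4160+0+20·8·25=8160 → min 8160 | M3..M5: k=3: 0+4000+26·8·20=8160; k=4: 5200+0+26·25·20=18200 → min 8160.
Length 4: M1..M4: k=1: 0+8160+27·20·25=21660; k=2: 14040+5200+27·26·25=36790; k=3: 8480+0+27·8·25=13880 → min 13880 | M2..M5: k=2: 0+8160+20·26·20=18560; k=3: 4160+4000+20·8·20=11360; k=4: 8160+0+20·25·20=18160 → min 11360.
Top-level splits: k=1: (M1..M1)·(M2..M5) → 0+11360+27·20·20 = 22160; k=2: (M1..M2)·(M3..M5) → 14040+8160+27·26·20 = 36240; k=3: (M1..M3)·(M4..M5) → 8480+4000+27·8·20 = 16800; k=4: (M1..M4)·(M5..M5) → 13880+0+27·25·20 = 27380.
Best split is after M3, i.e. k = 3.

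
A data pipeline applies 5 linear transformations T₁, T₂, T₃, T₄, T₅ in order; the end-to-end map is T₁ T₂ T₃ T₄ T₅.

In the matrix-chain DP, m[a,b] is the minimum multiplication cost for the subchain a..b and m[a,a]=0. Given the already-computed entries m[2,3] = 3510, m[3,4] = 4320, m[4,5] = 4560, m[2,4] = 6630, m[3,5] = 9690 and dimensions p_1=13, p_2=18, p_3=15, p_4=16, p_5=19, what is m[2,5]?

10582

m[2,5] = min over k∈[2,4] of m[2,k]+m[k+1,5]+p_{1}·p_k·p_{5}.
k=2: 0 + 9690 + 13·18·19 = 14136; k=3: 3510 + 4560 + 13·15·19 = 11775; k=4: 6630 + 0 + 13·16·19 = 10582.
Minimum: 10582 at k=4.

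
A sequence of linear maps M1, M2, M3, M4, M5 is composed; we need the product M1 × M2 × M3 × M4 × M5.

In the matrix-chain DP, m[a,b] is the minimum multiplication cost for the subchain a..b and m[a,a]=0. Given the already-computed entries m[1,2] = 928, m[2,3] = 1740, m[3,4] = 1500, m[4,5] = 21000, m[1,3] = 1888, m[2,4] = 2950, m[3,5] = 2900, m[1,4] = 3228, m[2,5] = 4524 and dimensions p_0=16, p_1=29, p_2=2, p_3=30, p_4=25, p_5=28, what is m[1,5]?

m[1,5] = min over k∈[1,4] of m[1,k]+m[k+1,5]+p_{0}·p_k·p_{5}.
k=1: 0 + 4524 + 16·29·28 = 17516; k=2: 928 + 2900 + 16·2·28 = 4724; k=3: 1888 + 21000 + 16·30·28 = 36328; k=4: 3228 + 0 + 16·25·28 = 14428.
Minimum: 4724 at k=2.

4724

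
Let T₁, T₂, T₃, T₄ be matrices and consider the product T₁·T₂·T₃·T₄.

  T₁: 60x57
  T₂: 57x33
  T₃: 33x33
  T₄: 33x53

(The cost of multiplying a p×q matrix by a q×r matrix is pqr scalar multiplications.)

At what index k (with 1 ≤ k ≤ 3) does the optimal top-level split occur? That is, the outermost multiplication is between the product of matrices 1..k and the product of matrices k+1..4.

Adjacent pairs: T₁T₂ = 60·57·33 = 112860; T₂T₃ = 57·33·33 = 62073; T₃T₄ = 33·33·53 = 57717.
Length 3: T₁..T₃: k=1: 0+62073+60·57·33=174933; k=2: 112860+0+60·33·33=178200 → min 174933 | T₂..T₄: k=2: 0+57717+57·33·53=157410; k=3: 62073+0+57·33·53=161766 → min 157410.
Top-level splits: k=1: (T₁..T₁)·(T₂..T₄) → 0+157410+60·57·53 = 338670; k=2: (T₁..T₂)·(T₃..T₄) → 112860+57717+60·33·53 = 275517; k=3: (T₁..T₃)·(T₄..T₄) → 174933+0+60·33·53 = 279873.
Best split is after T₂, i.e. k = 2.

2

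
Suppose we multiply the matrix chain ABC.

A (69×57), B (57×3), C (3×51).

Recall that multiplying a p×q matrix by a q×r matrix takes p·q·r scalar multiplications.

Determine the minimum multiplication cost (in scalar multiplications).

Order (A(BC)): (BC): 57×3 by 3×51 → 57×51, cost 57·3·51 = 8721; (A(BC)): 69×57 by 57×51 → 69×51, cost 69·57·51 = 200583; cumulative 209304. Total 209304.
Order ((AB)C): (AB): 69×57 by 57×3 → 69×3, cost 69·57·3 = 11799; ((AB)C): 69×3 by 3×51 → 69×51, cost 69·3·51 = 10557; cumulative 22356. Total 22356.
Minimum: 22356.

22356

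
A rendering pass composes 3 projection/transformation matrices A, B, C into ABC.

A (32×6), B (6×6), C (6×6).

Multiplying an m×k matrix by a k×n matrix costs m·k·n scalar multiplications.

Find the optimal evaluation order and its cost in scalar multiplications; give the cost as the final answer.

(A(BC)): cost 1368.
((AB)C): cost 2304.
Optimal: (A(BC)) with cost 1368.

1368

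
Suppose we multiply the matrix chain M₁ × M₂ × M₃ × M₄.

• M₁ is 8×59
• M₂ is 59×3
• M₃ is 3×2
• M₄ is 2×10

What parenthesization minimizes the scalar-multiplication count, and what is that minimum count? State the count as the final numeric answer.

Adjacent pairs: M₁M₂ = 8·59·3 = 1416; M₂M₃ = 59·3·2 = 354; M₃M₄ = 3·2·10 = 60.
Length 3: M₁..M₃: k=1: 0+354+8·59·2=1298; k=2: 1416+0+8·3·2=1464 → min 1298 | M₂..M₄: k=2: 0+60+59·3·10=1830; k=3: 354+0+59·2·10=1534 → min 1534.
Length 4: M₁..M₄: k=1: 0+1534+8·59·10=6254; k=2: 1416+60+8·3·10=1716; k=3: 1298+0+8·2·10=1458 → min 1458.
Optimal parenthesization: ((M₁ × (M₂ × M₃)) × M₄) with cost 1458.

1458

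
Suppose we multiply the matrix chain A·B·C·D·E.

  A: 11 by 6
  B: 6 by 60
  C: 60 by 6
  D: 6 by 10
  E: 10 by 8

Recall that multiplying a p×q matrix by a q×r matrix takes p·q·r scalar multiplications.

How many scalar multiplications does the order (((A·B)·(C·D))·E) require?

(A·B): 11×6 by 6×60 → 11×60, cost 11·6·60 = 3960
(C·D): 60×6 by 6×10 → 60×10, cost 60·6·10 = 3600
((A·B)·(C·D)): 11×60 by 60×10 → 11×10, cost 11·60·10 = 6600; cumulative 14160
(((A·B)·(C·D))·E): 11×10 by 10×8 → 11×8, cost 11·10·8 = 880; cumulative 15040
Total: 15040 scalar multiplications.

15040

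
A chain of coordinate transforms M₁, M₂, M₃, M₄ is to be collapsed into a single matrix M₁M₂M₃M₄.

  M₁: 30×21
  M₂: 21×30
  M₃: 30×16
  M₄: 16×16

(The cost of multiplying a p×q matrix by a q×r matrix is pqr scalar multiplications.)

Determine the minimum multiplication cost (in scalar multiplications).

Adjacent pairs: M₁M₂ = 30·21·30 = 18900; M₂M₃ = 21·30·16 = 10080; M₃M₄ = 30·16·16 = 7680.
Length 3: M₁..M₃: k=1: 0+10080+30·21·16=20160; k=2: 18900+0+30·30·16=33300 → min 20160 | M₂..M₄: k=2: 0+7680+21·30·16=17760; k=3: 10080+0+21·16·16=15456 → min 15456.
Length 4: M₁..M₄: k=1: 0+15456+30·21·16=25536; k=2: 18900+7680+30·30·16=40980; k=3: 20160+0+30·16·16=27840 → min 25536.
Optimal order: (M₁((M₂M₃)M₄)) with cost 25536.

25536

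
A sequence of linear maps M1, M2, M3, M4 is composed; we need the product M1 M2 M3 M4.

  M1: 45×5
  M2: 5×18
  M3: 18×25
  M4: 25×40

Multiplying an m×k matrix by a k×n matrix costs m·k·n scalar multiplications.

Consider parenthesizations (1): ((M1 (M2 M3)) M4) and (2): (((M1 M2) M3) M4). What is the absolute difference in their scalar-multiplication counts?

Order (1) = ((M1 (M2 M3)) M4): (M2 M3): 5×18 by 18×25 → 5×25, cost 5·18·25 = 2250; (M1 (M2 M3)): 45×5 by 5×25 → 45×25, cost 45·5·25 = 5625; cumulative 7875; ((M1 (M2 M3)) M4): 45×25 by 25×40 → 45×40, cost 45·25·40 = 45000; cumulative 52875. Total 52875.
Order (2) = (((M1 M2) M3) M4): (M1 M2): 45×5 by 5×18 → 45×18, cost 45·5·18 = 4050; ((M1 M2) M3): 45×18 by 18×25 → 45×25, cost 45·18·25 = 20250; cumulative 24300; (((M1 M2) M3) M4): 45×25 by 25×40 → 45×40, cost 45·25·40 = 45000; cumulative 69300. Total 69300.
Difference: |52875 − 69300| = 16425.

16425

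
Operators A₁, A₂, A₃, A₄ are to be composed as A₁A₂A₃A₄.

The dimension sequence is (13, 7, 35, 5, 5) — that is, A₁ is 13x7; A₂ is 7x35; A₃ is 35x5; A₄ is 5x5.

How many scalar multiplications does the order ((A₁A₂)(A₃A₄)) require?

6335

(A₁A₂): 13×7 by 7×35 → 13×35, cost 13·7·35 = 3185
(A₃A₄): 35×5 by 5×5 → 35×5, cost 35·5·5 = 875
((A₁A₂)(A₃A₄)): 13×35 by 35×5 → 13×5, cost 13·35·5 = 2275; cumulative 6335
Total: 6335 scalar multiplications.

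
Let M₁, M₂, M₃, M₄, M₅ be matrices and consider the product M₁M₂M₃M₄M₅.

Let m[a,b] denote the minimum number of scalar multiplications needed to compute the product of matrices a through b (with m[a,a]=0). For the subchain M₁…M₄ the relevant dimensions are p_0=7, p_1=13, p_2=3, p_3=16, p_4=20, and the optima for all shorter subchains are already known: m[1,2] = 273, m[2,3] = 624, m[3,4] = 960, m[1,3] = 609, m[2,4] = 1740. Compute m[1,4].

1653

m[1,4] = min over k∈[1,3] of m[1,k]+m[k+1,4]+p_{0}·p_k·p_{4}.
k=1: 0 + 1740 + 7·13·20 = 3560; k=2: 273 + 960 + 7·3·20 = 1653; k=3: 609 + 0 + 7·16·20 = 2849.
Minimum: 1653 at k=2.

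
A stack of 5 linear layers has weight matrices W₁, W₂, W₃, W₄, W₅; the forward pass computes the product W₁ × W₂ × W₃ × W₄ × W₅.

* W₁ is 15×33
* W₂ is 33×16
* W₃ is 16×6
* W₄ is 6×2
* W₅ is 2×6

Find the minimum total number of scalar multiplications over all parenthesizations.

Adjacent pairs: W₁W₂ = 15·33·16 = 7920; W₂W₃ = 33·16·6 = 3168; W₃W₄ = 16·6·2 = 192; W₄W₅ = 6·2·6 = 72.
Length 3: W₁..W₃: k=1: 0+3168+15·33·6=6138; k=2: 7920+0+15·16·6=9360 → min 6138 | W₂..W₄: k=2: 0+192+33·16·2=1248; k=3: 3168+0+33·6·2=3564 → min 1248 | W₃..W₅: k=3: 0+72+16·6·6=648; k=4: 192+0+16·2·6=384 → min 384.
Length 4: W₁..W₄: k=1: 0+1248+15·33·2=2238; k=2: 7920+192+15·16·2=8592; k=3: 6138+0+15·6·2=6318 → min 2238 | W₂..W₅: k=2: 0+384+33·16·6=3552; k=3: 3168+72+33·6·6=4428; k=4: 1248+0+33·2·6=1644 → min 1644.
Length 5: W₁..W₅: k=1: 0+1644+15·33·6=4614; k=2: 7920+384+15·16·6=9744; k=3: 6138+72+15·6·6=6750; k=4: 2238+0+15·2·6=2418 → min 2418.
Optimal order: ((W₁ × (W₂ × (W₃ × W₄))) × W₅) with cost 2418.

2418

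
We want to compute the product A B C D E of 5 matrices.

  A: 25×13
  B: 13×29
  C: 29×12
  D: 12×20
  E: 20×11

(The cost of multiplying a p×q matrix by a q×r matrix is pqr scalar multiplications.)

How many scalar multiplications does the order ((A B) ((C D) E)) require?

(A B): 25×13 by 13×29 → 25×29, cost 25·13·29 = 9425
(C D): 29×12 by 12×20 → 29×20, cost 29·12·20 = 6960
((C D) E): 29×20 by 20×11 → 29×11, cost 29·20·11 = 6380; cumulative 13340
((A B) ((C D) E)): 25×29 by 29×11 → 25×11, cost 25·29·11 = 7975; cumulative 30740
Total: 30740 scalar multiplications.

30740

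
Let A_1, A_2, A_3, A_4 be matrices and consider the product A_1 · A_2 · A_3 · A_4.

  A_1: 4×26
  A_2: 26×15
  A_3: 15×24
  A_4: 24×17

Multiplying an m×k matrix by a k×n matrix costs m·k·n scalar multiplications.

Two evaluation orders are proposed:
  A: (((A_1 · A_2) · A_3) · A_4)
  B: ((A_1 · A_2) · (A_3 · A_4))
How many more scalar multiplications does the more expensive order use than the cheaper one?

Order A = (((A_1 · A_2) · A_3) · A_4): (A_1 · A_2): 4×26 by 26×15 → 4×15, cost 4·26·15 = 1560; ((A_1 · A_2) · A_3): 4×15 by 15×24 → 4×24, cost 4·15·24 = 1440; cumulative 3000; (((A_1 · A_2) · A_3) · A_4): 4×24 by 24×17 → 4×17, cost 4·24·17 = 1632; cumulative 4632. Total 4632.
Order B = ((A_1 · A_2) · (A_3 · A_4)): (A_1 · A_2): 4×26 by 26×15 → 4×15, cost 4·26·15 = 1560; (A_3 · A_4): 15×24 by 24×17 → 15×17, cost 15·24·17 = 6120; ((A_1 · A_2) · (A_3 · A_4)): 4×15 by 15×17 → 4×17, cost 4·15·17 = 1020; cumulative 8700. Total 8700.
Difference: |4632 − 8700| = 4068.

4068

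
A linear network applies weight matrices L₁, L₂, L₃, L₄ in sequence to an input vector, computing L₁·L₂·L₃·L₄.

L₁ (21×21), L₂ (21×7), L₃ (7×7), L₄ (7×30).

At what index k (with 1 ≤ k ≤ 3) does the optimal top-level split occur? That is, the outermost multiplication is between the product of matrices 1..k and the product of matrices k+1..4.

Adjacent pairs: L₁L₂ = 21·21·7 = 3087; L₂L₃ = 21·7·7 = 1029; L₃L₄ = 7·7·30 = 1470.
Length 3: L₁..L₃: k=1: 0+1029+21·21·7=4116; k=2: 3087+0+21·7·7=4116 → min 4116 | L₂..L₄: k=2: 0+1470+21·7·30=5880; k=3: 1029+0+21·7·30=5439 → min 5439.
Top-level splits: k=1: (L₁..L₁)·(L₂..L₄) → 0+5439+21·21·30 = 18669; k=2: (L₁..L₂)·(L₃..L₄) → 3087+1470+21·7·30 = 8967; k=3: (L₁..L₃)·(L₄..L₄) → 4116+0+21·7·30 = 8526.
Best split is after L₃, i.e. k = 3.

3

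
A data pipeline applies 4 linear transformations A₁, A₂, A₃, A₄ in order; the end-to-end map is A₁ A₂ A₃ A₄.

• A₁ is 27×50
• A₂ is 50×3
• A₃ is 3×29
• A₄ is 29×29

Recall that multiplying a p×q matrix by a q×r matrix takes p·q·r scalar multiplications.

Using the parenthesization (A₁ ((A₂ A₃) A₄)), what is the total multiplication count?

(A₂ A₃): 50×3 by 3×29 → 50×29, cost 50·3·29 = 4350
((A₂ A₃) A₄): 50×29 by 29×29 → 50×29, cost 50·29·29 = 42050; cumulative 46400
(A₁ ((A₂ A₃) A₄)): 27×50 by 50×29 → 27×29, cost 27·50·29 = 39150; cumulative 85550
Total: 85550 scalar multiplications.

85550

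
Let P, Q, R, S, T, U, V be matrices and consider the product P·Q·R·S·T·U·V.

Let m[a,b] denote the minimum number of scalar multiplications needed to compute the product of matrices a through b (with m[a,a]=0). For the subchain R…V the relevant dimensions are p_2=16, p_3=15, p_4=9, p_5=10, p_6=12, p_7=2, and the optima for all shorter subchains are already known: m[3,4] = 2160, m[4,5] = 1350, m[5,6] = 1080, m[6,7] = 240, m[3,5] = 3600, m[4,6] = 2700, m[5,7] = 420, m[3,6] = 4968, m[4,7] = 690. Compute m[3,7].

1170

m[3,7] = min over k∈[3,6] of m[3,k]+m[k+1,7]+p_{2}·p_k·p_{7}.
k=3: 0 + 690 + 16·15·2 = 1170; k=4: 2160 + 420 + 16·9·2 = 2868; k=5: 3600 + 240 + 16·10·2 = 4160; k=6: 4968 + 0 + 16·12·2 = 5352.
Minimum: 1170 at k=3.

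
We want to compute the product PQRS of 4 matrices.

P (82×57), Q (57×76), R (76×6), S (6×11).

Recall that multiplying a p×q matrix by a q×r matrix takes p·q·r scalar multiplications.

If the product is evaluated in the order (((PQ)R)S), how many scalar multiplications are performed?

398028

(PQ): 82×57 by 57×76 → 82×76, cost 82·57·76 = 355224
((PQ)R): 82×76 by 76×6 → 82×6, cost 82·76·6 = 37392; cumulative 392616
(((PQ)R)S): 82×6 by 6×11 → 82×11, cost 82·6·11 = 5412; cumulative 398028
Total: 398028 scalar multiplications.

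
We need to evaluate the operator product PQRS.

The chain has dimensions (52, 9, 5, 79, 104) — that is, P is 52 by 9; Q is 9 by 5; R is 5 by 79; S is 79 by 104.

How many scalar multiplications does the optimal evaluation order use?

Adjacent pairs: PQ = 52·9·5 = 2340; QR = 9·5·79 = 3555; RS = 5·79·104 = 41080.
Length 3: P..R: k=1: 0+3555+52·9·79=40527; k=2: 2340+0+52·5·79=22880 → min 22880 | Q..S: k=2: 0+41080+9·5·104=45760; k=3: 3555+0+9·79·104=77499 → min 45760.
Length 4: P..S: k=1: 0+45760+52·9·104=94432; k=2: 2340+41080+52·5·104=70460; k=3: 22880+0+52·79·104=450112 → min 70460.
Optimal order: ((PQ)(RS)) with cost 70460.

70460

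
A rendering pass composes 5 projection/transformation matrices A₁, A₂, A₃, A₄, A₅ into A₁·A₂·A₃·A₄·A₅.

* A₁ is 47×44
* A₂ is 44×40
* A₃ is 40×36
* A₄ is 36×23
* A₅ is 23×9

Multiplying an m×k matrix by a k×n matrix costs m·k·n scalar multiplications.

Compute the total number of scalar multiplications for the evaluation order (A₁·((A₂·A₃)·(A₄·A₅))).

(A₂·A₃): 44×40 by 40×36 → 44×36, cost 44·40·36 = 63360
(A₄·A₅): 36×23 by 23×9 → 36×9, cost 36·23·9 = 7452
((A₂·A₃)·(A₄·A₅)): 44×36 by 36×9 → 44×9, cost 44·36·9 = 14256; cumulative 85068
(A₁·((A₂·A₃)·(A₄·A₅))): 47×44 by 44×9 → 47×9, cost 47·44·9 = 18612; cumulative 103680
Total: 103680 scalar multiplications.

103680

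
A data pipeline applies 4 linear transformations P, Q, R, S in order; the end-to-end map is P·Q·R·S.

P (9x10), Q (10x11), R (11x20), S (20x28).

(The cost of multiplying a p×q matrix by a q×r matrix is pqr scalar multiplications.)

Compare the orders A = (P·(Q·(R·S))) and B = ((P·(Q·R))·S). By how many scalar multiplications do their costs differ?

Order A = (P·(Q·(R·S))): (R·S): 11×20 by 20×28 → 11×28, cost 11·20·28 = 6160; (Q·(R·S)): 10×11 by 11×28 → 10×28, cost 10·11·28 = 3080; cumulative 9240; (P·(Q·(R·S))): 9×10 by 10×28 → 9×28, cost 9·10·28 = 2520; cumulative 11760. Total 11760.
Order B = ((P·(Q·R))·S): (Q·R): 10×11 by 11×20 → 10×20, cost 10·11·20 = 2200; (P·(Q·R)): 9×10 by 10×20 → 9×20, cost 9·10·20 = 1800; cumulative 4000; ((P·(Q·R))·S): 9×20 by 20×28 → 9×28, cost 9·20·28 = 5040; cumulative 9040. Total 9040.
Difference: |11760 − 9040| = 2720.

2720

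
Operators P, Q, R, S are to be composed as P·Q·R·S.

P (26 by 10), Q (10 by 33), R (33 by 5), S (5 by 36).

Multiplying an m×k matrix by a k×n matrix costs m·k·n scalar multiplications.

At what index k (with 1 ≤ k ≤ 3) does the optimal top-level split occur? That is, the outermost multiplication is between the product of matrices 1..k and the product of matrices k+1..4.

Adjacent pairs: PQ = 26·10·33 = 8580; QR = 10·33·5 = 1650; RS = 33·5·36 = 5940.
Length 3: P..R: k=1: 0+1650+26·10·5=2950; k=2: 8580+0+26·33·5=12870 → min 2950 | Q..S: k=2: 0+5940+10·33·36=17820; k=3: 1650+0+10·5·36=3450 → min 3450.
Top-level splits: k=1: (P..P)·(Q..S) → 0+3450+26·10·36 = 12810; k=2: (P..Q)·(R..S) → 8580+5940+26·33·36 = 45408; k=3: (P..R)·(S..S) → 2950+0+26·5·36 = 7630.
Best split is after R, i.e. k = 3.

3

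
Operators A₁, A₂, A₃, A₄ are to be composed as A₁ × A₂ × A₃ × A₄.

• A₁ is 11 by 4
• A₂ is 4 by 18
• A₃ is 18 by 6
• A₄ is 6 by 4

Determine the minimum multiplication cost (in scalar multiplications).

704

Adjacent pairs: A₁A₂ = 11·4·18 = 792; A₂A₃ = 4·18·6 = 432; A₃A₄ = 18·6·4 = 432.
Length 3: A₁..A₃: k=1: 0+432+11·4·6=696; k=2: 792+0+11·18·6=1980 → min 696 | A₂..A₄: k=2: 0+432+4·18·4=720; k=3: 432+0+4·6·4=528 → min 528.
Length 4: A₁..A₄: k=1: 0+528+11·4·4=704; k=2: 792+432+11·18·4=2016; k=3: 696+0+11·6·4=960 → min 704.
Optimal order: (A₁ × ((A₂ × A₃) × A₄)) with cost 704.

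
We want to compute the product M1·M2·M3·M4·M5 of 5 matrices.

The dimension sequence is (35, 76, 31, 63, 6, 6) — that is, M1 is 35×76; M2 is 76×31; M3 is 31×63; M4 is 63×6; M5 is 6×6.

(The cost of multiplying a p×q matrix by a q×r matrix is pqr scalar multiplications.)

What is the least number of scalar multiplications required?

42930

Adjacent pairs: M1M2 = 35·76·31 = 82460; M2M3 = 76·31·63 = 148428; M3M4 = 31·63·6 = 11718; M4M5 = 63·6·6 = 2268.
Length 3: M1..M3: k=1: 0+148428+35·76·63=316008; k=2: 82460+0+35·31·63=150815 → min 150815 | M2..M4: k=2: 0+11718+76·31·6=25854; k=3: 148428+0+76·63·6=177156 → min 25854 | M3..M5: k=3: 0+2268+31·63·6=13986; k=4: 11718+0+31·6·6=12834 → min 12834.
Length 4: M1..M4: k=1: 0+25854+35·76·6=41814; k=2: 82460+11718+35·31·6=100688; k=3: 150815+0+35·63·6=164045 → min 41814 | M2..M5: k=2: 0+12834+76·31·6=26970; k=3: 148428+2268+76·63·6=179424; k=4: 25854+0+76·6·6=28590 → min 26970.
Length 5: M1..M5: k=1: 0+26970+35·76·6=42930; k=2: 82460+12834+35·31·6=101804; k=3: 150815+2268+35·63·6=166313; k=4: 41814+0+35·6·6=43074 → min 42930.
Optimal order: (M1·(M2·((M3·M4)·M5))) with cost 42930.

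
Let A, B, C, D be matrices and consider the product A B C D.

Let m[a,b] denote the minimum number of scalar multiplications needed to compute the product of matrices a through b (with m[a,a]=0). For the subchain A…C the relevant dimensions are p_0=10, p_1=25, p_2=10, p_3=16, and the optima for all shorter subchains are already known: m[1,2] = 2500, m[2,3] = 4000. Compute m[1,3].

4100

m[1,3] = min over k∈[1,2] of m[1,k]+m[k+1,3]+p_{0}·p_k·p_{3}.
k=1: 0 + 4000 + 10·25·16 = 8000; k=2: 2500 + 0 + 10·10·16 = 4100.
Minimum: 4100 at k=2.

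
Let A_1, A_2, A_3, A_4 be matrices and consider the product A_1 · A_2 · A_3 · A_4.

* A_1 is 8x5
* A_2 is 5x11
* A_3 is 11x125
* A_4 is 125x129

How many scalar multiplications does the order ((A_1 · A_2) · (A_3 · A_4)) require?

(A_1 · A_2): 8×5 by 5×11 → 8×11, cost 8·5·11 = 440
(A_3 · A_4): 11×125 by 125×129 → 11×129, cost 11·125·129 = 177375
((A_1 · A_2) · (A_3 · A_4)): 8×11 by 11×129 → 8×129, cost 8·11·129 = 11352; cumulative 189167
Total: 189167 scalar multiplications.

189167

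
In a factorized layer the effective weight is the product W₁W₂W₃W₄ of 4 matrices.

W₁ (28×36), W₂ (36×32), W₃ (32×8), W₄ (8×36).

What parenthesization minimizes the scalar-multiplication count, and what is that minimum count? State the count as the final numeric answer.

25344

Adjacent pairs: W₁W₂ = 28·36·32 = 32256; W₂W₃ = 36·32·8 = 9216; W₃W₄ = 32·8·36 = 9216.
Length 3: W₁..W₃: k=1: 0+9216+28·36·8=17280; k=2: 32256+0+28·32·8=39424 → min 17280 | W₂..W₄: k=2: 0+9216+36·32·36=50688; k=3: 9216+0+36·8·36=19584 → min 19584.
Length 4: W₁..W₄: k=1: 0+19584+28·36·36=55872; k=2: 32256+9216+28·32·36=73728; k=3: 17280+0+28·8·36=25344 → min 25344.
Optimal parenthesization: ((W₁(W₂W₃))W₄) with cost 25344.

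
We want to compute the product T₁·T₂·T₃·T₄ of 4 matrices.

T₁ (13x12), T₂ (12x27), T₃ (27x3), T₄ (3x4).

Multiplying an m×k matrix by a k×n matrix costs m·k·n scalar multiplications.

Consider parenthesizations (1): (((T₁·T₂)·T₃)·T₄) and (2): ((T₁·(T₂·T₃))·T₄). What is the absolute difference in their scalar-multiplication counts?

Order (1) = (((T₁·T₂)·T₃)·T₄): (T₁·T₂): 13×12 by 12×27 → 13×27, cost 13·12·27 = 4212; ((T₁·T₂)·T₃): 13×27 by 27×3 → 13×3, cost 13·27·3 = 1053; cumulative 5265; (((T₁·T₂)·T₃)·T₄): 13×3 by 3×4 → 13×4, cost 13·3·4 = 156; cumulative 5421. Total 5421.
Order (2) = ((T₁·(T₂·T₃))·T₄): (T₂·T₃): 12×27 by 27×3 → 12×3, cost 12·27·3 = 972; (T₁·(T₂·T₃)): 13×12 by 12×3 → 13×3, cost 13·12·3 = 468; cumulative 1440; ((T₁·(T₂·T₃))·T₄): 13×3 by 3×4 → 13×4, cost 13·3·4 = 156; cumulative 1596. Total 1596.
Difference: |5421 − 1596| = 3825.

3825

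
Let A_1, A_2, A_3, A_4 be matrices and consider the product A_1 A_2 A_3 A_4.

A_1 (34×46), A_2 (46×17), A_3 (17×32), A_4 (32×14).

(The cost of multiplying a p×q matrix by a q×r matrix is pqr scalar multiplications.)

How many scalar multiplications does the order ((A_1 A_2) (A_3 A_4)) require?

42296

(A_1 A_2): 34×46 by 46×17 → 34×17, cost 34·46·17 = 26588
(A_3 A_4): 17×32 by 32×14 → 17×14, cost 17·32·14 = 7616
((A_1 A_2) (A_3 A_4)): 34×17 by 17×14 → 34×14, cost 34·17·14 = 8092; cumulative 42296
Total: 42296 scalar multiplications.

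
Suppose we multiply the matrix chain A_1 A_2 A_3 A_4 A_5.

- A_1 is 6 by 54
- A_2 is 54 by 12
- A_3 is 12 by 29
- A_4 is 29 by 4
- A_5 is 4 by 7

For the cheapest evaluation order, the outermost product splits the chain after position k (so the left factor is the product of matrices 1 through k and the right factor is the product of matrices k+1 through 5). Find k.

4

Adjacent pairs: A_1A_2 = 6·54·12 = 3888; A_2A_3 = 54·12·29 = 18792; A_3A_4 = 12·29·4 = 1392; A_4A_5 = 29·4·7 = 812.
Length 3: A_1..A_3: k=1: 0+18792+6·54·29=28188; k=2: 3888+0+6·12·29=5976 → min 5976 | A_2..A_4: k=2: 0+1392+54·12·4=3984; k=3: 18792+0+54·29·4=25056 → min 3984 | A_3..A_5: k=3: 0+812+12·29·7=3248; k=4: 1392+0+12·4·7=1728 → min 1728.
Length 4: A_1..A_4: k=1: 0+3984+6·54·4=5280; k=2: 3888+1392+6·12·4=5568; k=3: 5976+0+6·29·4=6672 → min 5280 | A_2..A_5: k=2: 0+1728+54·12·7=6264; k=3: 18792+812+54·29·7=30566; k=4: 3984+0+54·4·7=5496 → min 5496.
Top-level splits: k=1: (A_1..A_1)·(A_2..A_5) → 0+5496+6·54·7 = 7764; k=2: (A_1..A_2)·(A_3..A_5) → 3888+1728+6·12·7 = 6120; k=3: (A_1..A_3)·(A_4..A_5) → 5976+812+6·29·7 = 8006; k=4: (A_1..A_4)·(A_5..A_5) → 5280+0+6·4·7 = 5448.
Best split is after A_4, i.e. k = 4.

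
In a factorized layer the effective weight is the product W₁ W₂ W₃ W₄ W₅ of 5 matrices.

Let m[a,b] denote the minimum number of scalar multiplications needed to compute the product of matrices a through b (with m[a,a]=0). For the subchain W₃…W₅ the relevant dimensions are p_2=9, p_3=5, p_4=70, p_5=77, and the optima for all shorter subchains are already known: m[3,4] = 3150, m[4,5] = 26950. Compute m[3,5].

m[3,5] = min over k∈[3,4] of m[3,k]+m[k+1,5]+p_{2}·p_k·p_{5}.
k=3: 0 + 26950 + 9·5·77 = 30415; k=4: 3150 + 0 + 9·70·77 = 51660.
Minimum: 30415 at k=3.

30415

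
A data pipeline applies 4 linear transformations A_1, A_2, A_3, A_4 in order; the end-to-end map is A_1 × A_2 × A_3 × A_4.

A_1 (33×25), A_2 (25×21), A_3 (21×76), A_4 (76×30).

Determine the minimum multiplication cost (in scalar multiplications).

85995

Adjacent pairs: A_1A_2 = 33·25·21 = 17325; A_2A_3 = 25·21·76 = 39900; A_3A_4 = 21·76·30 = 47880.
Length 3: A_1..A_3: k=1: 0+39900+33·25·76=102600; k=2: 17325+0+33·21·76=69993 → min 69993 | A_2..A_4: k=2: 0+47880+25·21·30=63630; k=3: 39900+0+25·76·30=96900 → min 63630.
Length 4: A_1..A_4: k=1: 0+63630+33·25·30=88380; k=2: 17325+47880+33·21·30=85995; k=3: 69993+0+33·76·30=145233 → min 85995.
Optimal order: ((A_1 × A_2) × (A_3 × A_4)) with cost 85995.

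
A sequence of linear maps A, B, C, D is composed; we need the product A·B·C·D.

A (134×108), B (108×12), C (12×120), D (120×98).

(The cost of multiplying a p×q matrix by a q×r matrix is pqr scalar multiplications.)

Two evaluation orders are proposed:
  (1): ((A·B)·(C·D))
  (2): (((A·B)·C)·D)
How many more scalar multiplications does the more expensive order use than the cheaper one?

Order (1) = ((A·B)·(C·D)): (A·B): 134×108 by 108×12 → 134×12, cost 134·108·12 = 173664; (C·D): 12×120 by 120×98 → 12×98, cost 12·120·98 = 141120; ((A·B)·(C·D)): 134×12 by 12×98 → 134×98, cost 134·12·98 = 157584; cumulative 472368. Total 472368.
Order (2) = (((A·B)·C)·D): (A·B): 134×108 by 108×12 → 134×12, cost 134·108·12 = 173664; ((A·B)·C): 134×12 by 12×120 → 134×120, cost 134·12·120 = 192960; cumulative 366624; (((A·B)·C)·D): 134×120 by 120×98 → 134×98, cost 134·120·98 = 1575840; cumulative 1942464. Total 1942464.
Difference: |472368 − 1942464| = 1470096.

1470096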